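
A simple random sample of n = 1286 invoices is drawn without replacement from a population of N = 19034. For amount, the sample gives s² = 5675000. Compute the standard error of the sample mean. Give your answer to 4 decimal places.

64.1464

Under SRS without replacement, Var(ȳ) = (1 − f)·s²/n with f = n/N = 1286/19034 = 0.06756331.
Var(ȳ) = (1 − 0.06756331)·5675000/1286 = 0.93243669·4412.9082 = 4114.7576.
SE(ȳ) = √(4114.7576) = 64.1464.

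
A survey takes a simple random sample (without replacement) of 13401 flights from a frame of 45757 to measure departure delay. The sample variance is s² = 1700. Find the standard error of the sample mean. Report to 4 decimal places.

Under SRS without replacement, Var(ȳ) = (1 − f)·s²/n with f = n/N = 13401/45757 = 0.29287322.
Var(ȳ) = (1 − 0.29287322)·1700/13401 = 0.70712678·0.1268562 = 0.089703419.
SE(ȳ) = √(0.089703419) = 0.2995.

0.2995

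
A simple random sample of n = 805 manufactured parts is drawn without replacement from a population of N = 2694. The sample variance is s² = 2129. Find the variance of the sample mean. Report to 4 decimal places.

Under SRS without replacement, Var(ȳ) = (1 − f)·s²/n with f = n/N = 805/2694 = 0.29881218.
Var(ȳ) = (1 − 0.29881218)·2129/805 = 0.70118782·2.6447205 = 1.8544458.

1.8544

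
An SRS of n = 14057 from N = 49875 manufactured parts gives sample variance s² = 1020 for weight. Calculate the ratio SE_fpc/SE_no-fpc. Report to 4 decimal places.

0.8474

f = n/N = 14057/49875 = 0.28184461.
SE_no-fpc = √(s²/n) = 0.26937281; SE_fpc = √((1−f)s²/n) = 0.22827743.
Ratio = √(1−f) = 0.84744049.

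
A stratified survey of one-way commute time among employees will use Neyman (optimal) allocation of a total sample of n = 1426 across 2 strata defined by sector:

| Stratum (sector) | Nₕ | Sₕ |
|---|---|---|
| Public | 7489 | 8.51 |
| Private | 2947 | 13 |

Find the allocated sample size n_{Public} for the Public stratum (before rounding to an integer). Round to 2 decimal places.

Neyman allocation: nₕ = n·NₕSₕ / Σⱼ NⱼSⱼ.
Σ NⱼSⱼ = 7489·8.51 + 2947·13 = 102042.39.
n_{Public} = 1426·7489·8.51 / 102042.39 = 890.62.

890.62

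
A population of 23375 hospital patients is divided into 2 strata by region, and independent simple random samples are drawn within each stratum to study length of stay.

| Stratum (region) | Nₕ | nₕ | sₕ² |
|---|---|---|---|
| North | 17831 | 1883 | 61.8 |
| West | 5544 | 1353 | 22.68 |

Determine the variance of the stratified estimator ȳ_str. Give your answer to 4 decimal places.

0.0178

Var(ȳ_str) = Σₕ Wₕ²(1 − fₕ)sₕ²/nₕ with Wₕ = Nₕ/N, N = 23375.
North: Wₕ = 0.76282353; term = 0.76282353²·(1 − 0.10560260)·61.8/1883 = 0.01708114.
West: Wₕ = 0.23717647; term = 0.23717647²·(1 − 0.24404762)·22.68/1353 = 7.1282496 × 10^-4.
Sum = 0.017793965.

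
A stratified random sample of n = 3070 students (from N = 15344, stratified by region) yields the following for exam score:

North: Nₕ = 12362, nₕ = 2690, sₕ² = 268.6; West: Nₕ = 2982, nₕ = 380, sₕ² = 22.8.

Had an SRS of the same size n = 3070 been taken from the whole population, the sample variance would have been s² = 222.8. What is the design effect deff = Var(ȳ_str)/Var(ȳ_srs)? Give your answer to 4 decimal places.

0.9076

Var(ȳ_str) = Σ Wₕ²(1−fₕ)sₕ²/nₕ with Wₕ = Nₕ/15344:
  North: (12362/15344)²·(1−2690/12362)·268.6/2690 = 0.050708595
  West: (2982/15344)²·(1−380/2982)·22.8/380 = 0.0019773748
  → Var(ȳ_str) = 0.05268597.
Var(ȳ_srs) = (1 − 3070/15344)·222.8/3070 = 0.058052956.
deff = 0.05268597 / 0.058052956 = 0.9076.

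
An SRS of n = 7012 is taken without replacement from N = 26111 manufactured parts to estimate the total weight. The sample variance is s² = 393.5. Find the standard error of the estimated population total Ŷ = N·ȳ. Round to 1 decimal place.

Var(Ŷ) = N²·Var(ȳ) = N²·(1 − n/N)·s²/n.
f = 7012/26111 = 0.26854582; Var(ȳ) = 0.73145418·393.5/7012 = 0.041047806.
Var(Ŷ) = 26111² · 0.041047806 = 2.7985751 × 10^7.
SE(Ŷ) = √(2.7985751 × 10^7) = 5290.2.

5290.2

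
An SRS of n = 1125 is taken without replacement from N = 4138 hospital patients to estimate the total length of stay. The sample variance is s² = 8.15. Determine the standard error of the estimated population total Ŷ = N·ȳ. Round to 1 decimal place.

300.5

Var(Ŷ) = N²·Var(ȳ) = N²·(1 − n/N)·s²/n.
f = 1125/4138 = 0.27187047; Var(ȳ) = 0.72812953·8.15/1125 = 0.0052748939.
Var(Ŷ) = 4138² · 0.0052748939 = 90322.24.
SE(Ŷ) = √(90322.24) = 300.5.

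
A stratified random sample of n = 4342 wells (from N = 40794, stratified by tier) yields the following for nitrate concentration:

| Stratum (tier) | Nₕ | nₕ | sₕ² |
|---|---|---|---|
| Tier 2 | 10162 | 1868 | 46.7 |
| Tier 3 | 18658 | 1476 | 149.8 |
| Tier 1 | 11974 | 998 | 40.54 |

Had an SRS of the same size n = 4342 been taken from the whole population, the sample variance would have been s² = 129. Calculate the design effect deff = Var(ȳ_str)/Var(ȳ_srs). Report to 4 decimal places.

0.9050

Var(ȳ_str) = Σ Wₕ²(1−fₕ)sₕ²/nₕ with Wₕ = Nₕ/40794:
  Tier 2: (10162/40794)²·(1−1868/10162)·46.7/1868 = 0.001266166
  Tier 3: (18658/40794)²·(1−1476/18658)·149.8/1476 = 0.019551122
  Tier 1: (11974/40794)²·(1−998/11974)·40.54/998 = 0.003208071
  → Var(ȳ_str) = 0.024025359.
Var(ȳ_srs) = (1 − 4342/40794)·129/4342 = 0.026547581.
deff = 0.024025359 / 0.026547581 = 0.9050.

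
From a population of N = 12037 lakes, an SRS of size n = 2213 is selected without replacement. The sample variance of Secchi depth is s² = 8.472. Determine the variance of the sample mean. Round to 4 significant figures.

0.003124

Under SRS without replacement, Var(ȳ) = (1 − f)·s²/n with f = n/N = 2213/12037 = 0.18384980.
Var(ȳ) = (1 − 0.18384980)·8.472/2213 = 0.81615020·0.0038282874 = 0.0031244575.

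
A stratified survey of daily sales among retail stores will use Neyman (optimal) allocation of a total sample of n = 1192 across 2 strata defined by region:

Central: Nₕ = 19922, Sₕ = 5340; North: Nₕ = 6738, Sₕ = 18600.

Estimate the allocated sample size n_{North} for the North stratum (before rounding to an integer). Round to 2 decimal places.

644.73

Neyman allocation: nₕ = n·NₕSₕ / Σⱼ NⱼSⱼ.
Σ NⱼSⱼ = 19922·5340 + 6738·18600 = 2.3171028 × 10^8.
n_{North} = 1192·6738·18600 / (2.3171028 × 10^8) = 644.73.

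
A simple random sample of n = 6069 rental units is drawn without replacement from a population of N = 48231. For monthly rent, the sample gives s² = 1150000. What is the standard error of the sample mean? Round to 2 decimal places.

Under SRS without replacement, Var(ȳ) = (1 − f)·s²/n with f = n/N = 6069/48231 = 0.12583193.
Var(ȳ) = (1 − 0.12583193)·1150000/6069 = 0.87416807·189.48756 = 165.64397.
SE(ȳ) = √(165.64397) = 12.87.

12.87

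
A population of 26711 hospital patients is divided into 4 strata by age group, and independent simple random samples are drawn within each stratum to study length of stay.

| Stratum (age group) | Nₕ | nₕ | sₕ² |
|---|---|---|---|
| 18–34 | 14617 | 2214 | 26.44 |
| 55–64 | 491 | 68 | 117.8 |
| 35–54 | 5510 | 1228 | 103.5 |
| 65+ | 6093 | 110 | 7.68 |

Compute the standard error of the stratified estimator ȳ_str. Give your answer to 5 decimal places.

Var(ȳ_str) = Σₕ Wₕ²(1 − fₕ)sₕ²/nₕ with Wₕ = Nₕ/N, N = 26711.
18–34: Wₕ = 0.54722773; term = 0.54722773²·(1 − 0.15146747)·26.44/2214 = 0.0030345097.
55–64: Wₕ = 0.01838194; term = 0.01838194²·(1 − 0.13849287)·117.8/68 = 5.042872 × 10^-4.
35–54: Wₕ = 0.20628206; term = 0.20628206²·(1 − 0.22286751)·103.5/1228 = 0.0027871475.
65+: Wₕ = 0.22810827; term = 0.22810827²·(1 − 0.01805350)·7.68/110 = 0.00356729.
Sum = 0.0098932344.
SE = √(0.0098932344) = 0.09946.

0.09946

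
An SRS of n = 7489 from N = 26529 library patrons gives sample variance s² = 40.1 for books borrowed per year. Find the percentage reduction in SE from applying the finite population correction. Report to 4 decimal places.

15.2825

f = n/N = 7489/26529 = 0.28229485.
SE_no-fpc = √(s²/n) = 0.073174585; SE_fpc = √((1−f)s²/n) = 0.061991665.
Ratio = √(1−f) = 0.84717481. Reduction = 100·(1 − 0.84717481) = 15.2825%.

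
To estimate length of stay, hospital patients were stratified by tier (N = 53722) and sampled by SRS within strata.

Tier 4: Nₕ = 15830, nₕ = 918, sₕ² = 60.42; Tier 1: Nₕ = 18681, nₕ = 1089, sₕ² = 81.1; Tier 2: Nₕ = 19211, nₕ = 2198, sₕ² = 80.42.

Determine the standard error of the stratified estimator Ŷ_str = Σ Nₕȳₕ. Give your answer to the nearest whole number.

7209

Var(Ŷ_str) = Σₕ Nₕ²(1 − fₕ)sₕ²/nₕ.
Tier 4: 15830²·(1 − 918/15830)·60.42/918 = 1.5536559 × 10^7.
Tier 1: 18681²·(1 − 1089/18681)·81.1/1089 = 2.4474189 × 10^7.
Tier 2: 19211²·(1 − 2198/19211)·80.42/2198 = 1.195824 × 10^7.
Sum = 5.1968988 × 10^7.
SE = √(5.1968988 × 10^7) = 7209.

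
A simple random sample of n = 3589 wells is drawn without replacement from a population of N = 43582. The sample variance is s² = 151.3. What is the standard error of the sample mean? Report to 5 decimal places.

Under SRS without replacement, Var(ȳ) = (1 − f)·s²/n with f = n/N = 3589/43582 = 0.08235051.
Var(ȳ) = (1 − 0.08235051)·151.3/3589 = 0.91764949·0.04215659 = 0.038684973.
SE(ȳ) = √(0.038684973) = 0.19668.

0.19668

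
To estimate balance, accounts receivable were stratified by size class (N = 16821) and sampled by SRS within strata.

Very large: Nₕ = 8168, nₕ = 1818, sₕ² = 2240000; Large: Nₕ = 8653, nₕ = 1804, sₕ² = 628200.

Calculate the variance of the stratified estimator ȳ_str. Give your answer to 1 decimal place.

298.8

Var(ȳ_str) = Σₕ Wₕ²(1 − fₕ)sₕ²/nₕ with Wₕ = Nₕ/N, N = 16821.
Very large: Wₕ = 0.48558350; term = 0.48558350²·(1 − 0.22257591)·2240000/1818 = 225.86034.
Large: Wₕ = 0.51441650; term = 0.51441650²·(1 − 0.20848261)·628200/1804 = 72.93763.
Sum = 298.79797.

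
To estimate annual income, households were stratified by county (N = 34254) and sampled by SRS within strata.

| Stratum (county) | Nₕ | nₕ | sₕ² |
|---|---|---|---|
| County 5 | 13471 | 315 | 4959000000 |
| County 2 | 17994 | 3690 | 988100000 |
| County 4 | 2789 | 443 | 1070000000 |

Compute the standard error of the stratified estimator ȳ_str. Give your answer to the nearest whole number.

1565

Var(ȳ_str) = Σₕ Wₕ²(1 − fₕ)sₕ²/nₕ with Wₕ = Nₕ/N, N = 34254.
County 5: Wₕ = 0.39326794; term = 0.39326794²·(1 − 0.02338356)·4959000000/315 = 2.3778512 × 10^6.
County 2: Wₕ = 0.52531091; term = 0.52531091²·(1 − 0.20506836)·988100000/3690 = 58740.436.
County 4: Wₕ = 0.08142115; term = 0.08142115²·(1 − 0.15883829)·1070000000/443 = 13468.958.
Sum = 2.4500606 × 10^6.
SE = √(2.4500606 × 10^6) = 1565.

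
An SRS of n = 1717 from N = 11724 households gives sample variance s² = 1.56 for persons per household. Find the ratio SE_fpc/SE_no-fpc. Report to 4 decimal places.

f = n/N = 1717/11724 = 0.14645172.
SE_no-fpc = √(s²/n) = 0.030142353; SE_fpc = √((1−f)s²/n) = 0.02784782.
Ratio = √(1−f) = 0.92387677.

0.9239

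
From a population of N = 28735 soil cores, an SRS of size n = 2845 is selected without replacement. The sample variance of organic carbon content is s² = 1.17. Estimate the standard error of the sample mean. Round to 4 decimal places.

Under SRS without replacement, Var(ȳ) = (1 − f)·s²/n with f = n/N = 2845/28735 = 0.09900818.
Var(ȳ) = (1 − 0.09900818)·1.17/2845 = 0.90099182·4.112478 × 10^-4 = 3.7053091 × 10^-4.
SE(ȳ) = √(3.7053091 × 10^-4) = 0.0192.

0.0192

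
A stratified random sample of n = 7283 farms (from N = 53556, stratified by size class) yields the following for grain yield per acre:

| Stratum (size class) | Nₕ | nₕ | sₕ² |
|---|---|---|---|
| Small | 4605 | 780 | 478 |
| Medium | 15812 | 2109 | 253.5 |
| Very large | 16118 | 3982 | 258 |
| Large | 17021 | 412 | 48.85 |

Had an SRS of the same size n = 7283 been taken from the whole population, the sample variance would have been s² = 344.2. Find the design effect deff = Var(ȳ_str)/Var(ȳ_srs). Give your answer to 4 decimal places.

0.7089

Var(ȳ_str) = Σ Wₕ²(1−fₕ)sₕ²/nₕ with Wₕ = Nₕ/53556:
  Small: (4605/53556)²·(1−780/4605)·478/780 = 0.0037633803
  Medium: (15812/53556)²·(1−2109/15812)·253.5/2109 = 0.0090800362
  Very large: (16118/53556)²·(1−3982/16118)·258/3982 = 0.0044186429
  Large: (17021/53556)²·(1−412/17021)·48.85/412 = 0.01168637
  → Var(ȳ_str) = 0.028948429.
Var(ȳ_srs) = (1 − 7283/53556)·344.2/7283 = 0.040833827.
deff = 0.028948429 / 0.040833827 = 0.7089.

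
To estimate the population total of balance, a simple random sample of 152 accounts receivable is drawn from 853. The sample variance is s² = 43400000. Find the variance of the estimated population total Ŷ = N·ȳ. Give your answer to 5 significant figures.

1.7073 × 10^11

Var(Ŷ) = N²·Var(ȳ) = N²·(1 − n/N)·s²/n.
f = 152/853 = 0.17819461; Var(ȳ) = 0.82180539·43400000/152 = 234647.07.
Var(Ŷ) = 853² · 234647.07 = 1.7073132 × 10^11.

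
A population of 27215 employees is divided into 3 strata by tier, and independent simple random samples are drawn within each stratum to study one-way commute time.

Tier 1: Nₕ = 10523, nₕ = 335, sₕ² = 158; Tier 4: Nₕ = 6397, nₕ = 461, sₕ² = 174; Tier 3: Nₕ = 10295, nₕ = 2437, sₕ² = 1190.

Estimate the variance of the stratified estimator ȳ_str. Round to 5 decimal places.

Var(ȳ_str) = Σₕ Wₕ²(1 − fₕ)sₕ²/nₕ with Wₕ = Nₕ/N, N = 27215.
Tier 1: Wₕ = 0.38666177; term = 0.38666177²·(1 − 0.03183503)·158/335 = 0.068269089.
Tier 4: Wₕ = 0.23505420; term = 0.23505420²·(1 − 0.07206503)·174/461 = 0.019350932.
Tier 3: Wₕ = 0.37828403; term = 0.37828403²·(1 − 0.23671685)·1190/2437 = 0.053335102.
Sum = 0.14095512.

0.14096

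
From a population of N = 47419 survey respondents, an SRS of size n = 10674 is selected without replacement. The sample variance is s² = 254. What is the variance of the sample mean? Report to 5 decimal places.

Under SRS without replacement, Var(ȳ) = (1 − f)·s²/n with f = n/N = 10674/47419 = 0.22509964.
Var(ȳ) = (1 − 0.22509964)·254/10674 = 0.77490036·0.02379614 = 0.018439637.

0.01844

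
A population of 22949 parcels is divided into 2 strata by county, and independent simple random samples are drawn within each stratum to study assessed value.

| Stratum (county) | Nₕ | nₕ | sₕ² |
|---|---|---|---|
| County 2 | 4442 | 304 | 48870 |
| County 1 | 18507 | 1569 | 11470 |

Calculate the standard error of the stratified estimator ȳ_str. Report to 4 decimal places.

Var(ȳ_str) = Σₕ Wₕ²(1 − fₕ)sₕ²/nₕ with Wₕ = Nₕ/N, N = 22949.
County 2: Wₕ = 0.19355963; term = 0.19355963²·(1 − 0.06843764)·48870/304 = 5.6106124.
County 1: Wₕ = 0.80644037; term = 0.80644037²·(1 − 0.08477873)·11470/1569 = 4.3512205.
Sum = 9.9618329.
SE = √(9.9618329) = 3.1562.

3.1562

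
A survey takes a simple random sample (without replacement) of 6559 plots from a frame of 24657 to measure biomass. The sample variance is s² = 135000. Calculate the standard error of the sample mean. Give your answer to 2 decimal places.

Under SRS without replacement, Var(ȳ) = (1 − f)·s²/n with f = n/N = 6559/24657 = 0.26600965.
Var(ȳ) = (1 − 0.26600965)·135000/6559 = 0.73399035·20.582406 = 15.107287.
SE(ȳ) = √(15.107287) = 3.89.

3.89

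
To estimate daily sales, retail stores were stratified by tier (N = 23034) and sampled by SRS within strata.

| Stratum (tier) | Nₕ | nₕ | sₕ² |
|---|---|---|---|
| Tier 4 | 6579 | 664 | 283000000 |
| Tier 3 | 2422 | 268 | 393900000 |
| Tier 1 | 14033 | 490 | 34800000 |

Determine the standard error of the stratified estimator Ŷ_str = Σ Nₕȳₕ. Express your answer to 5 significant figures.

6.1442 × 10^6

Var(Ŷ_str) = Σₕ Nₕ²(1 − fₕ)sₕ²/nₕ.
Tier 4: 6579²·(1 − 664/6579)·283000000/664 = 1.6585669 × 10^13.
Tier 3: 2422²·(1 − 268/2422)·393900000/268 = 7.6678044 × 10^12.
Tier 1: 14033²·(1 − 490/14033)·34800000/490 = 1.3497352 × 10^13.
Sum = 3.7750825 × 10^13.
SE = √(3.7750825 × 10^13) = 6.1442 × 10^6.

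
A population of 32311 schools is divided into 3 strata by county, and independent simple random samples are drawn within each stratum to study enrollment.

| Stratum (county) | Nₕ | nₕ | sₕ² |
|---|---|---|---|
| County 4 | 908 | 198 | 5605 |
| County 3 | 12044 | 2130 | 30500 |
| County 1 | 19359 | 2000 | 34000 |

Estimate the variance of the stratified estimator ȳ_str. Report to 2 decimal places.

Var(ȳ_str) = Σₕ Wₕ²(1 − fₕ)sₕ²/nₕ with Wₕ = Nₕ/N, N = 32311.
County 4: Wₕ = 0.02810188; term = 0.02810188²·(1 − 0.21806167)·5605/198 = 0.017480499.
County 3: Wₕ = 0.37275231; term = 0.37275231²·(1 − 0.17685154)·30500/2130 = 1.6377179.
County 1: Wₕ = 0.59914580; term = 0.59914580²·(1 − 0.10331112)·34000/2000 = 5.4721217.
Sum = 7.1273201.

7.13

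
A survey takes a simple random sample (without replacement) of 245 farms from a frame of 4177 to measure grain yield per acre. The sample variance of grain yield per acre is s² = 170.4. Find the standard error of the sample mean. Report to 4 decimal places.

Under SRS without replacement, Var(ȳ) = (1 − f)·s²/n with f = n/N = 245/4177 = 0.05865454.
Var(ȳ) = (1 − 0.05865454)·170.4/245 = 0.94134546·0.6955102 = 0.65471538.
SE(ȳ) = √(0.65471538) = 0.8091.

0.8091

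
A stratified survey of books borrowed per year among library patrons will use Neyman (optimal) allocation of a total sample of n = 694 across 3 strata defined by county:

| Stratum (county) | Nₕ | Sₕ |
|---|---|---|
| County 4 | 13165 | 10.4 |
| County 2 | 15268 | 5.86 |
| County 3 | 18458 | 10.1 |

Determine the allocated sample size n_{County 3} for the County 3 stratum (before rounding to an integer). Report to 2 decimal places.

313.41

Neyman allocation: nₕ = n·NₕSₕ / Σⱼ NⱼSⱼ.
Σ NⱼSⱼ = 13165·10.4 + 15268·5.86 + 18458·10.1 = 412812.28.
n_{County 3} = 694·18458·10.1 / 412812.28 = 313.41.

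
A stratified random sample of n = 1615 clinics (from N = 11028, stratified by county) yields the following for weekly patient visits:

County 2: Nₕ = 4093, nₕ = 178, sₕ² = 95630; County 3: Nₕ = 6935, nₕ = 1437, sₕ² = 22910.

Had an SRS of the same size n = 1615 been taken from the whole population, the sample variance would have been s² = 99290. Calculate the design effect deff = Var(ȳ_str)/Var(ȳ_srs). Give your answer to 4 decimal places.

Var(ȳ_str) = Σ Wₕ²(1−fₕ)sₕ²/nₕ with Wₕ = Nₕ/11028:
  County 2: (4093/11028)²·(1−178/4093)·95630/178 = 70.787105
  County 3: (6935/11028)²·(1−1437/6935)·22910/1437 = 4.9983424
  → Var(ȳ_str) = 75.785447.
Var(ȳ_srs) = (1 − 1615/11028)·99290/1615 = 52.47643.
deff = 75.785447 / 52.47643 = 1.4442.

1.4442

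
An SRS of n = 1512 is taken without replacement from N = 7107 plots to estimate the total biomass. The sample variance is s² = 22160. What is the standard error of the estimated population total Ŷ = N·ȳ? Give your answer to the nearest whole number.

Var(Ŷ) = N²·Var(ȳ) = N²·(1 − n/N)·s²/n.
f = 1512/7107 = 0.21274799; Var(ȳ) = 0.78725201·22160/1512 = 11.538032.
Var(Ŷ) = 7107² · 11.538032 = 5.8277964 × 10^8.
SE(Ŷ) = √(5.8277964 × 10^8) = 24141.

24141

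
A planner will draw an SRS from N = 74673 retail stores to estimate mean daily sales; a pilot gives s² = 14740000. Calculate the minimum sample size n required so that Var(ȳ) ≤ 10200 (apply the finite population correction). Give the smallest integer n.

Without fpc, n₀ = s²/D = 14740000/10200 = 1445.0980.
With fpc, (1 − n/N)·s²/n ≤ D requires n ≥ n₀/(1 + n₀/N) = 1445.0980/(1 + 1445.0980/74673) = 1417.6629.
Rounding up, n = 1418.

1418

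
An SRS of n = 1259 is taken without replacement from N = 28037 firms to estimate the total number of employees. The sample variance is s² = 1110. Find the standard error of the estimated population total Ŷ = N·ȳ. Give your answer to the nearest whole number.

25728

Var(Ŷ) = N²·Var(ȳ) = N²·(1 − n/N)·s²/n.
f = 1259/28037 = 0.04490495; Var(ȳ) = 0.95509505·1110/1259 = 0.84206156.
Var(Ŷ) = 28037² · 0.84206156 = 6.6192217 × 10^8.
SE(Ŷ) = √(6.6192217 × 10^8) = 25728.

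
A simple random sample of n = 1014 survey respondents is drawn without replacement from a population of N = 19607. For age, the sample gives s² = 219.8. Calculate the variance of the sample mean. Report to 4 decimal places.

0.2056

Under SRS without replacement, Var(ȳ) = (1 − f)·s²/n with f = n/N = 1014/19607 = 0.05171622.
Var(ȳ) = (1 − 0.05171622)·219.8/1014 = 0.94828378·0.21676529 = 0.205555.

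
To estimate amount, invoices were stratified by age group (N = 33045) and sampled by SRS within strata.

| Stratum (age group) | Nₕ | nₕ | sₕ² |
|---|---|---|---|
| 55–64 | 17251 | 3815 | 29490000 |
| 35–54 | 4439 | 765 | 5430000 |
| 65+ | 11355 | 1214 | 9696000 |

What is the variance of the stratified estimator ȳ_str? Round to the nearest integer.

Var(ȳ_str) = Σₕ Wₕ²(1 − fₕ)sₕ²/nₕ with Wₕ = Nₕ/N, N = 33045.
55–64: Wₕ = 0.52204570; term = 0.52204570²·(1 − 0.22114660)·29490000/3815 = 1640.79.
35–54: Wₕ = 0.13433197; term = 0.13433197²·(1 − 0.17233611)·5430000/765 = 106.01106.
65+: Wₕ = 0.34362233; term = 0.34362233²·(1 − 0.10691325)·9696000/1214 = 842.22927.
Sum = 2589.0303.

2589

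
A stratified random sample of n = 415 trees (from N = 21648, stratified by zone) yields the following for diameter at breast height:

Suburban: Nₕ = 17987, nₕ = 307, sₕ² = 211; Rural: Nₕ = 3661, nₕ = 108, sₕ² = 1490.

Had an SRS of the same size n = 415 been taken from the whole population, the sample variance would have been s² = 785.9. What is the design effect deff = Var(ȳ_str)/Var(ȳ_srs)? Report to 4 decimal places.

Var(ȳ_str) = Σ Wₕ²(1−fₕ)sₕ²/nₕ with Wₕ = Nₕ/21648:
  Suburban: (17987/21648)²·(1−307/17987)·211/307 = 0.46639031
  Rural: (3661/21648)²·(1−108/3661)·1490/108 = 0.3829322
  → Var(ȳ_str) = 0.84932251.
Var(ȳ_srs) = (1 − 415/21648)·785.9/415 = 1.8574314.
deff = 0.84932251 / 1.8574314 = 0.4573.

0.4573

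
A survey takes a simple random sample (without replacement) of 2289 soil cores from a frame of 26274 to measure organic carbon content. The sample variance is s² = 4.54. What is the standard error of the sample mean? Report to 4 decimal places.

Under SRS without replacement, Var(ȳ) = (1 − f)·s²/n with f = n/N = 2289/26274 = 0.08712035.
Var(ȳ) = (1 − 0.08712035)·4.54/2289 = 0.91287965·0.0019833989 = 0.0018106045.
SE(ȳ) = √(0.0018106045) = 0.0426.

0.0426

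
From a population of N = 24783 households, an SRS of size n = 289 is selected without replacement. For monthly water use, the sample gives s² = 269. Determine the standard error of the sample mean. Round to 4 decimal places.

Under SRS without replacement, Var(ȳ) = (1 − f)·s²/n with f = n/N = 289/24783 = 0.01166122.
Var(ȳ) = (1 − 0.01166122)·269/289 = 0.98833878·0.93079585 = 0.91994163.
SE(ȳ) = √(0.91994163) = 0.9591.

0.9591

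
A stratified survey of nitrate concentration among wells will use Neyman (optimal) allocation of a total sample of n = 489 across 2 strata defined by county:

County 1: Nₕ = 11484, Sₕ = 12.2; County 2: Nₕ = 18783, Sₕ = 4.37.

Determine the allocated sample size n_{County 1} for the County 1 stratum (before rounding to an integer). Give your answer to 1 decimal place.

Neyman allocation: nₕ = n·NₕSₕ / Σⱼ NⱼSⱼ.
Σ NⱼSⱼ = 11484·12.2 + 18783·4.37 = 222186.51.
n_{County 1} = 489·11484·12.2 / 222186.51 = 308.4.

308.4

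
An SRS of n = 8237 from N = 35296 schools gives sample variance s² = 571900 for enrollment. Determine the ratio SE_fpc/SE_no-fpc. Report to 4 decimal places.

0.8756

f = n/N = 8237/35296 = 0.23336922.
SE_no-fpc = √(s²/n) = 8.3325037; SE_fpc = √((1−f)s²/n) = 7.2957281.
Ratio = √(1−f) = 0.87557454.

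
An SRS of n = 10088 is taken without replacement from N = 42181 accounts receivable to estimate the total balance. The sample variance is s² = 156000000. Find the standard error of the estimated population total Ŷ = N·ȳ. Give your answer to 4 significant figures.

Var(Ŷ) = N²·Var(ȳ) = N²·(1 − n/N)·s²/n.
f = 10088/42181 = 0.23915981; Var(ȳ) = 0.76084019·156000000/10088 = 11765.57.
Var(Ŷ) = 42181² · 11765.57 = 2.0933735 × 10^13.
SE(Ŷ) = √(2.0933735 × 10^13) = 4.575 × 10^6.

4.575 × 10^6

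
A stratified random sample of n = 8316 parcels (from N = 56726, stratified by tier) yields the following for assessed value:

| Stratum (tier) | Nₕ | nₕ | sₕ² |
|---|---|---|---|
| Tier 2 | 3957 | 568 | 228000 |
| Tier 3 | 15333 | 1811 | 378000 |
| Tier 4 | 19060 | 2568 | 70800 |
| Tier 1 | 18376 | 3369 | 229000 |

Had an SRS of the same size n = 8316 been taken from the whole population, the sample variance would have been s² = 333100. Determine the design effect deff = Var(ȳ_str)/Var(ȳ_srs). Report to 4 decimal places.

0.6916

Var(ȳ_str) = Σ Wₕ²(1−fₕ)sₕ²/nₕ with Wₕ = Nₕ/56726:
  Tier 2: (3957/56726)²·(1−568/3957)·228000/568 = 1.6728608
  Tier 3: (15333/56726)²·(1−1811/15333)·378000/1811 = 13.448601
  Tier 4: (19060/56726)²·(1−2568/19060)·70800/2568 = 2.6932095
  Tier 1: (18376/56726)²·(1−3369/18376)·229000/3369 = 5.825256
  → Var(ȳ_str) = 23.639927.
Var(ȳ_srs) = (1 − 8316/56726)·333100/8316 = 34.183228.
deff = 23.639927 / 34.183228 = 0.6916.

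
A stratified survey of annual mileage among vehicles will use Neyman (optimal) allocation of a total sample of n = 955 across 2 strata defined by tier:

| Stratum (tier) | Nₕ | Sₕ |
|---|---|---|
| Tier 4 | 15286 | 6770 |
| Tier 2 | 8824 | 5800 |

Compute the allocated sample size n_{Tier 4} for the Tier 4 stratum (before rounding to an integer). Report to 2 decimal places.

Neyman allocation: nₕ = n·NₕSₕ / Σⱼ NⱼSⱼ.
Σ NⱼSⱼ = 15286·6770 + 8824·5800 = 1.5466542 × 10^8.
n_{Tier 4} = 955·15286·6770 / (1.5466542 × 10^8) = 638.99.

638.99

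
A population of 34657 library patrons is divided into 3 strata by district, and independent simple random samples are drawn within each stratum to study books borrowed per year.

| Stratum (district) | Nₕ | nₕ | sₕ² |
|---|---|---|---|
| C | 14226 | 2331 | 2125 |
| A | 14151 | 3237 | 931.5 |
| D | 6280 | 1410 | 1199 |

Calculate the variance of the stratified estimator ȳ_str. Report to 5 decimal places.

0.18709

Var(ȳ_str) = Σₕ Wₕ²(1 − fₕ)sₕ²/nₕ with Wₕ = Nₕ/N, N = 34657.
C: Wₕ = 0.41047985; term = 0.41047985²·(1 − 0.16385491)·2125/2331 = 0.12843458.
A: Wₕ = 0.40831578; term = 0.40831578²·(1 − 0.22874709)·931.5/3237 = 0.03700235.
D: Wₕ = 0.18120437; term = 0.18120437²·(1 − 0.22452229)·1199/1410 = 0.021652435.
Sum = 0.18708937.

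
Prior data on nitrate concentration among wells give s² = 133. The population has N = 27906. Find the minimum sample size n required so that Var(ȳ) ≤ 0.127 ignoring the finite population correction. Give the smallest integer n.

Without fpc, n₀ = s²/D = 133/0.127 = 1047.2441.
Rounding up, n = 1048.

1048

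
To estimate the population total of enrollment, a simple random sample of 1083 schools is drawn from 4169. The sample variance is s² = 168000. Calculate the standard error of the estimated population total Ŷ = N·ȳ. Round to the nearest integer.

Var(Ŷ) = N²·Var(ȳ) = N²·(1 − n/N)·s²/n.
f = 1083/4169 = 0.25977453; Var(ȳ) = 0.74022547·168000/1083 = 114.82722.
Var(Ŷ) = 4169² · 114.82722 = 1.9957615 × 10^9.
SE(Ŷ) = √(1.9957615 × 10^9) = 44674.

44674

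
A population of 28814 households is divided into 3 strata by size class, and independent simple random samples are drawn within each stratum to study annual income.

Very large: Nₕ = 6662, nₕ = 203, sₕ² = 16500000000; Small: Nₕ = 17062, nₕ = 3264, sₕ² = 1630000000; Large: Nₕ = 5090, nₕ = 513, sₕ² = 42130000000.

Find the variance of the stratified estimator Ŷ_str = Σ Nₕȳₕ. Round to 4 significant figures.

Var(Ŷ_str) = Σₕ Nₕ²(1 − fₕ)sₕ²/nₕ.
Very large: 6662²·(1 − 203/6662)·16500000000/203 = 3.4975008 × 10^15.
Small: 17062²·(1 − 3264/17062)·1630000000/3264 = 1.1756648 × 10^14.
Large: 5090²·(1 − 513/5090)·42130000000/513 = 1.9132547 × 10^15.
Sum = 5.528322 × 10^15.

5.528 × 10^15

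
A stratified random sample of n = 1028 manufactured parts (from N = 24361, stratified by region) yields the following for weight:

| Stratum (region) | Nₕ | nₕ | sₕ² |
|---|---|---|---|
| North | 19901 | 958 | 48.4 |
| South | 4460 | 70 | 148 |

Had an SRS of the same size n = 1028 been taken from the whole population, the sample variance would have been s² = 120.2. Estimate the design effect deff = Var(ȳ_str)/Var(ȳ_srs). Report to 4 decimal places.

Var(ȳ_str) = Σ Wₕ²(1−fₕ)sₕ²/nₕ with Wₕ = Nₕ/24361:
  North: (19901/24361)²·(1−958/19901)·48.4/958 = 0.03209322
  South: (4460/24361)²·(1−70/4460)·148/70 = 0.069754596
  → Var(ȳ_str) = 0.10184782.
Var(ȳ_srs) = (1 − 1028/24361)·120.2/1028 = 0.11199195.
deff = 0.10184782 / 0.11199195 = 0.9094.

0.9094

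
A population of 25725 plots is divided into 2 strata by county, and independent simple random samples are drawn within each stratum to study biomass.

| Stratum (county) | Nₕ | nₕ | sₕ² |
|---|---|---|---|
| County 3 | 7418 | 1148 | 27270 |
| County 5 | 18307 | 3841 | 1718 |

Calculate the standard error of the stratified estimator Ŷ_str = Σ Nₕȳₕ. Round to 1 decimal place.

Var(Ŷ_str) = Σₕ Nₕ²(1 − fₕ)sₕ²/nₕ.
County 3: 7418²·(1 − 1148/7418)·27270/1148 = 1.1048355 × 10^9.
County 5: 18307²·(1 − 3841/18307)·1718/3841 = 1.1845257 × 10^8.
Sum = 1.2232881 × 10^9.
SE = √(1.2232881 × 10^9) = 34975.5.

34975.5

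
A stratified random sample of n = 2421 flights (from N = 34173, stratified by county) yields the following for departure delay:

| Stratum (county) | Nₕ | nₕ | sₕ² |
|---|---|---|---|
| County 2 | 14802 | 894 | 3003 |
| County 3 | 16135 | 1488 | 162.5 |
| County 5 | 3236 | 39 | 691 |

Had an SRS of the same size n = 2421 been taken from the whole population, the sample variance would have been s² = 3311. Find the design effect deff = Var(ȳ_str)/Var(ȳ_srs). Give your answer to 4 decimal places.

0.6069

Var(ȳ_str) = Σ Wₕ²(1−fₕ)sₕ²/nₕ with Wₕ = Nₕ/34173:
  County 2: (14802/34173)²·(1−894/14802)·3003/894 = 0.59215675
  County 3: (16135/34173)²·(1−1488/16135)·162.5/1488 = 0.022100488
  County 5: (3236/34173)²·(1−39/3236)·691/39 = 0.15696339
  → Var(ȳ_str) = 0.77122063.
Var(ȳ_srs) = (1 − 2421/34173)·3311/2421 = 1.2707273.
deff = 0.77122063 / 1.2707273 = 0.6069.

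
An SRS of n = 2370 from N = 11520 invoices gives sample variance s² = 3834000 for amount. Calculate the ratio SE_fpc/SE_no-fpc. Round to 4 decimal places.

0.8912

f = n/N = 2370/11520 = 0.20572917.
SE_no-fpc = √(s²/n) = 40.220909; SE_fpc = √((1−f)s²/n) = 35.845628.
Ratio = √(1−f) = 0.89121873.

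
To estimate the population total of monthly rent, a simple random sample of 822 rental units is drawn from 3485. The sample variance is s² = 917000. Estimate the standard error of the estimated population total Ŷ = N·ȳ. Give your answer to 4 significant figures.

Var(Ŷ) = N²·Var(ȳ) = N²·(1 − n/N)·s²/n.
f = 822/3485 = 0.23586801; Var(ȳ) = 0.76413199·917000/822 = 852.44409.
Var(Ŷ) = 3485² · 852.44409 = 1.0353125 × 10^10.
SE(Ŷ) = √(1.0353125 × 10^10) = 101800.

101800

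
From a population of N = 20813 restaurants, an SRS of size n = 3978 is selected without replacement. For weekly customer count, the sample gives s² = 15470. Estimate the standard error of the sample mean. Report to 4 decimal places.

Under SRS without replacement, Var(ȳ) = (1 − f)·s²/n with f = n/N = 3978/20813 = 0.19113054.
Var(ȳ) = (1 − 0.19113054)·15470/3978 = 0.80886946·3.8888889 = 3.1456034.
SE(ȳ) = √(3.1456034) = 1.7736.

1.7736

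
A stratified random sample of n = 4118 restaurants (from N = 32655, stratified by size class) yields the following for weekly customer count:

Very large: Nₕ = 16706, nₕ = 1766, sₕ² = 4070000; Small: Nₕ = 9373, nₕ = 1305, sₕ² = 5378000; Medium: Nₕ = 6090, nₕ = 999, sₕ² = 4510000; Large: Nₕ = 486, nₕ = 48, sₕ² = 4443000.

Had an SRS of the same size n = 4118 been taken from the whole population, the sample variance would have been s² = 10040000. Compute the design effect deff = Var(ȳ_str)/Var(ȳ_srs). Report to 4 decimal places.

0.4606

Var(ȳ_str) = Σ Wₕ²(1−fₕ)sₕ²/nₕ with Wₕ = Nₕ/32655:
  Very large: (16706/32655)²·(1−1766/16706)·4070000/1766 = 539.42045
  Small: (9373/32655)²·(1−1305/9373)·5378000/1305 = 292.2506
  Medium: (6090/32655)²·(1−999/6090)·4510000/999 = 131.2599
  Large: (486/32655)²·(1−48/486)·4443000/48 = 18.477622
  → Var(ȳ_str) = 981.40857.
Var(ȳ_srs) = (1 − 4118/32655)·10040000/4118 = 2130.62.
deff = 981.40857 / 2130.62 = 0.4606.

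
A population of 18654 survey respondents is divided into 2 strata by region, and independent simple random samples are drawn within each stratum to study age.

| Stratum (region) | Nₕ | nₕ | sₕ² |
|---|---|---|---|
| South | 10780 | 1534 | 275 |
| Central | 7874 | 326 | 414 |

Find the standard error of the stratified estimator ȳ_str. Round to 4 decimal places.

Var(ȳ_str) = Σₕ Wₕ²(1 − fₕ)sₕ²/nₕ with Wₕ = Nₕ/N, N = 18654.
South: Wₕ = 0.57789214; term = 0.57789214²·(1 − 0.14230056)·275/1534 = 0.051349479.
Central: Wₕ = 0.42210786; term = 0.42210786²·(1 − 0.04140208)·414/326 = 0.21690327.
Sum = 0.26825275.
SE = √(0.26825275) = 0.5179.

0.5179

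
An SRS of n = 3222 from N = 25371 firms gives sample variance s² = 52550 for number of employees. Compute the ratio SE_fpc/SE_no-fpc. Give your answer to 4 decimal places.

0.9343

f = n/N = 3222/25371 = 0.12699539.
SE_no-fpc = √(s²/n) = 4.0385326; SE_fpc = √((1−f)s²/n) = 3.7733914.
Ratio = √(1−f) = 0.93434716.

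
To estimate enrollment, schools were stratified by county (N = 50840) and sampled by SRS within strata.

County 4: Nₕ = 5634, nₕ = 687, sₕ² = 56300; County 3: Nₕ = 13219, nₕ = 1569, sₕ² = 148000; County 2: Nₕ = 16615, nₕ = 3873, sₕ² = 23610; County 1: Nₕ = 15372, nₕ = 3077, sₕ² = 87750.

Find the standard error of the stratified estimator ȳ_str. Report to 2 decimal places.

Var(ȳ_str) = Σₕ Wₕ²(1 − fₕ)sₕ²/nₕ with Wₕ = Nₕ/N, N = 50840.
County 4: Wₕ = 0.11081825; term = 0.11081825²·(1 − 0.12193823)·56300/687 = 0.88368875.
County 3: Wₕ = 0.26001180; term = 0.26001180²·(1 − 0.11869279)·148000/1569 = 5.6202058.
County 2: Wₕ = 0.32680960; term = 0.32680960²·(1 − 0.23310262)·23610/3873 = 0.49931585.
County 1: Wₕ = 0.30236035; term = 0.30236035²·(1 − 0.20016914)·87750/3077 = 2.0852948.
Sum = 9.0885052.
SE = √(9.0885052) = 3.01.

3.01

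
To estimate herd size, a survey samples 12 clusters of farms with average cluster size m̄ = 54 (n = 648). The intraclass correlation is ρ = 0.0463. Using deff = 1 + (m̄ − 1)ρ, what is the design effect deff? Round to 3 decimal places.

3.454

deff = 1 + (54 − 1)·0.0463 = 1 + 2.4539 = 3.4539.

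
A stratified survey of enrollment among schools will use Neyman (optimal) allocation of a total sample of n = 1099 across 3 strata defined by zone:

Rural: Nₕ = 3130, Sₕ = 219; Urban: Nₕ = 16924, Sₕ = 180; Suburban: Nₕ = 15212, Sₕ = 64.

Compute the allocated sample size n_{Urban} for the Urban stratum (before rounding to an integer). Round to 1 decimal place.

711.5

Neyman allocation: nₕ = n·NₕSₕ / Σⱼ NⱼSⱼ.
Σ NⱼSⱼ = 3130·219 + 16924·180 + 15212·64 = 4.705358 × 10^6.
n_{Urban} = 1099·16924·180 / (4.705358 × 10^6) = 711.5.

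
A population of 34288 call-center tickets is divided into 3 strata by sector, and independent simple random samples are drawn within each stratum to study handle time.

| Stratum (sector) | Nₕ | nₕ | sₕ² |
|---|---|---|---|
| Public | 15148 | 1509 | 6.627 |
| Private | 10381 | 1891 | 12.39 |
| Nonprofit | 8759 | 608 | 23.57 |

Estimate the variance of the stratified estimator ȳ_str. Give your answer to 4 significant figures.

Var(ȳ_str) = Σₕ Wₕ²(1 − fₕ)sₕ²/nₕ with Wₕ = Nₕ/N, N = 34288.
Public: Wₕ = 0.44178721; term = 0.44178721²·(1 − 0.09961711)·6.627/1509 = 7.7175819 × 10^-4.
Private: Wₕ = 0.30275898; term = 0.30275898²·(1 − 0.18215971)·12.39/1891 = 4.911819 × 10^-4.
Nonprofit: Wₕ = 0.25545380; term = 0.25545380²·(1 − 0.06941432)·23.57/608 = 0.0023541662.
Sum = 0.0036171063.

0.003617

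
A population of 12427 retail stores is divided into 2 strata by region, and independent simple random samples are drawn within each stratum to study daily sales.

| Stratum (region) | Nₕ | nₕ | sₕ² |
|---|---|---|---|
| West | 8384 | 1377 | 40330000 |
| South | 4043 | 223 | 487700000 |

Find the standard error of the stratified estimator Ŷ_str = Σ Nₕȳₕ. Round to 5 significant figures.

5.9579 × 10^6

Var(Ŷ_str) = Σₕ Nₕ²(1 − fₕ)sₕ²/nₕ.
West: 8384²·(1 − 1377/8384)·40330000/1377 = 1.7205911 × 10^12.
South: 4043²·(1 − 223/4043)·487700000/223 = 3.3776527 × 10^13.
Sum = 3.5497118 × 10^13.
SE = √(3.5497118 × 10^13) = 5.9579 × 10^6.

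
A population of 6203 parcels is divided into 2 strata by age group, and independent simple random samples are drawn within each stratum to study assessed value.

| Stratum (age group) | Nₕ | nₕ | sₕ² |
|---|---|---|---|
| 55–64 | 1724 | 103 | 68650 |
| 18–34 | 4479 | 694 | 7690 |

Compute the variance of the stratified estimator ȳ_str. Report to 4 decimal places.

Var(ȳ_str) = Σₕ Wₕ²(1 − fₕ)sₕ²/nₕ with Wₕ = Nₕ/N, N = 6203.
55–64: Wₕ = 0.27793003; term = 0.27793003²·(1 − 0.05974478)·68650/103 = 48.408322.
18–34: Wₕ = 0.72206997; term = 0.72206997²·(1 − 0.15494530)·7690/694 = 4.8821403.
Sum = 53.290462.

53.2905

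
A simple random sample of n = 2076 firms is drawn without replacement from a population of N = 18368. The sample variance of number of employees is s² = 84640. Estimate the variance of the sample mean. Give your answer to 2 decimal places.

36.16

Under SRS without replacement, Var(ȳ) = (1 − f)·s²/n with f = n/N = 2076/18368 = 0.11302265.
Var(ȳ) = (1 − 0.11302265)·84640/2076 = 0.88697735·40.770713 = 36.162699.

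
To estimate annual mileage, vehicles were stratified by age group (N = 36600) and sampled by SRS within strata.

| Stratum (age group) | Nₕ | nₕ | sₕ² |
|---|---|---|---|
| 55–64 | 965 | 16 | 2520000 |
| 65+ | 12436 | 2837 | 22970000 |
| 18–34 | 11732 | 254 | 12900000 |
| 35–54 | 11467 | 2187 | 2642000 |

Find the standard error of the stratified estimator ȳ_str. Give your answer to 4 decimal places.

77.6568

Var(ȳ_str) = Σₕ Wₕ²(1 − fₕ)sₕ²/nₕ with Wₕ = Nₕ/N, N = 36600.
55–64: Wₕ = 0.02636612; term = 0.02636612²·(1 − 0.01658031)·2520000/16 = 107.67426.
65+: Wₕ = 0.33978142; term = 0.33978142²·(1 − 0.22812802)·22970000/2837 = 721.51638.
18–34: Wₕ = 0.32054645; term = 0.32054645²·(1 − 0.02165019)·12900000/254 = 5105.4273.
35–54: Wₕ = 0.31330601; term = 0.31330601²·(1 − 0.19072120)·2642000/2187 = 95.966498.
Sum = 6030.5844.
SE = √(6030.5844) = 77.6568.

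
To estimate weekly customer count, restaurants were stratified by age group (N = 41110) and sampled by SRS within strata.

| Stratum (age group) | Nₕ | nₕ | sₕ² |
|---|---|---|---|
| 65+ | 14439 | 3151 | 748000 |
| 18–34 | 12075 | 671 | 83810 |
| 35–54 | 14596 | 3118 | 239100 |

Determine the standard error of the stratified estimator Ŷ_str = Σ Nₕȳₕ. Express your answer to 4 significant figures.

262200

Var(Ŷ_str) = Σₕ Nₕ²(1 − fₕ)sₕ²/nₕ.
65+: 14439²·(1 − 3151/14439)·748000/3151 = 3.8690765 × 10^10.
18–34: 12075²·(1 − 671/12075)·83810/671 = 1.7199573 × 10^10.
35–54: 14596²·(1 − 3118/14596)·239100/3118 = 1.2847054 × 10^10.
Sum = 6.8737392 × 10^10.
SE = √(6.8737392 × 10^10) = 262200.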